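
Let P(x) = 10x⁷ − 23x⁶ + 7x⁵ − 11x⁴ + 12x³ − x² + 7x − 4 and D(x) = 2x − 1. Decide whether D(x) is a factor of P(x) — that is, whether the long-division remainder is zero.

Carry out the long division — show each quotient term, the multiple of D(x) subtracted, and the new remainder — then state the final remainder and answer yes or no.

R(x) = 0, so D(x) is a factor of P(x). yes

Step 1: lead(10x⁷ − 23x⁶ + 7x⁵ − 11x⁴ + 12x³ − x² + 7x − 4) ÷ lead(D) = 10x⁷ ÷ 2x = 5x⁶. Subtract (5x⁶)·D = 10x⁷ − 5x⁶. Remainder: −18x⁶ + 7x⁵ − 11x⁴ + 12x³ − x² + 7x − 4.
Step 2: lead(−18x⁶ + 7x⁵ − 11x⁴ + 12x³ − x² + 7x − 4) ÷ lead(D) = −18x⁶ ÷ 2x = −9x⁵. Subtract (−9x⁵)·D = −18x⁶ + 9x⁵. Remainder: −2x⁵ − 11x⁴ + 12x³ − x² + 7x − 4.
Step 3: lead(−2x⁵ − 11x⁴ + 12x³ − x² + 7x − 4) ÷ lead(D) = −2x⁵ ÷ 2x = −x⁴. Subtract (−x⁴)·D = −2x⁵ + x⁴. Remainder: −12x⁴ + 12x³ − x² + 7x − 4.
Step 4: lead(−12x⁴ + 12x³ − x² + 7x − 4) ÷ lead(D) = −12x⁴ ÷ 2x = −6x³. Subtract (−6x³)·D = −12x⁴ + 6x³. Remainder: 6x³ − x² + 7x − 4.
Step 5: lead(6x³ − x² + 7x − 4) ÷ lead(D) = 6x³ ÷ 2x = 3x². Subtract (3x²)·D = 6x³ − 3x². Remainder: 2x² + 7x − 4.
Step 6: lead(2x² + 7x − 4) ÷ lead(D) = 2x² ÷ 2x = x. Subtract (x)·D = 2x² − x. Remainder: 8x − 4.
Step 7: lead(8x − 4) ÷ lead(D) = 8x ÷ 2x = 4. Subtract (4)·D = 8x − 4. Remainder: 0.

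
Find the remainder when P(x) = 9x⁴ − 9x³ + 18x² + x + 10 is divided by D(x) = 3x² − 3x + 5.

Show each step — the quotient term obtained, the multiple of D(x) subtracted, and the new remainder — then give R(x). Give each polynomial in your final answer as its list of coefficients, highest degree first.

R = [4, 5]

Step 1: lead(9x⁴ − 9x³ + 18x² + x + 10) ÷ lead(D) = 9x⁴ ÷ 3x² = 3x². Subtract (3x²)·D = 9x⁴ − 9x³ + 15x². Remainder: 3x² + x + 10.
Step 2: lead(3x² + x + 10) ÷ lead(D) = 3x² ÷ 3x² = 1. Subtract (1)·D = 3x² − 3x + 5. Remainder: 4x + 5.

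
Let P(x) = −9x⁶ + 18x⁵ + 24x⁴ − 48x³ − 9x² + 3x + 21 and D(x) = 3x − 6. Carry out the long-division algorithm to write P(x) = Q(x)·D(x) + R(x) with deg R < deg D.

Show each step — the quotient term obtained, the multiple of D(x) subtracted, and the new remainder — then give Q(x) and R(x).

Q(x) = −3x⁵ + 8x³ − 3x − 5; R(x) = −9

Step 1: lead(−9x⁶ + 18x⁵ + 24x⁴ − 48x³ − 9x² + 3x + 21) ÷ lead(D) = −9x⁶ ÷ 3x = −3x⁵. Subtract (−3x⁵)·D = −9x⁶ + 18x⁵. Remainder: 24x⁴ − 48x³ − 9x² + 3x + 21.
Step 2: lead(24x⁴ − 48x³ − 9x² + 3x + 21) ÷ lead(D) = 24x⁴ ÷ 3x = 8x³. Subtract (8x³)·D = 24x⁴ − 48x³. Remainder: −9x² + 3x + 21.
Step 3: lead(−9x² + 3x + 21) ÷ lead(D) = −9x² ÷ 3x = −3x. Subtract (−3x)·D = −9x² + 18x. Remainder: −15x + 21.
Step 4: lead(−15x + 21) ÷ lead(D) = −15x ÷ 3x = −5. Subtract (−5)·D = −15x + 30. Remainder: −9.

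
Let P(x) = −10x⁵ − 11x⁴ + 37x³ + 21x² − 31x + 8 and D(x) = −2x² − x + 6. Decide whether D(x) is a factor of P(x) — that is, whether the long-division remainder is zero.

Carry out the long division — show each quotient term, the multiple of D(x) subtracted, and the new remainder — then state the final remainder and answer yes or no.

R(x) = 2, so D(x) is not a factor of P(x). no

Step 1: lead(−10x⁵ − 11x⁴ + 37x³ + 21x² − 31x + 8) ÷ lead(D) = −10x⁵ ÷ −2x² = 5x³. Subtract (5x³)·D = −10x⁵ − 5x⁴ + 30x³. Remainder: −6x⁴ + 7x³ + 21x² − 31x + 8.
Step 2: lead(−6x⁴ + 7x³ + 21x² − 31x + 8) ÷ lead(D) = −6x⁴ ÷ −2x² = 3x². Subtract (3x²)·D = −6x⁴ − 3x³ + 18x². Remainder: 10x³ + 3x² − 31x + 8.
Step 3: lead(10x³ + 3x² − 31x + 8) ÷ lead(D) = 10x³ ÷ −2x² = −5x. Subtract (−5x)·D = 10x³ + 5x² − 30x. Remainder: −2x² − x + 8.
Step 4: lead(−2x² − x + 8) ÷ lead(D) = −2x² ÷ −2x² = 1. Subtract (1)·D = −2x² − x + 6. Remainder: 2.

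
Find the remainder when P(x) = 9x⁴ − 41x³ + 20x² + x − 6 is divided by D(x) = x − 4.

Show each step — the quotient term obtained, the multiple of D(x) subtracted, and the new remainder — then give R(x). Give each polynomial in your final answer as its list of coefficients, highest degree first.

R = [-2]

Step 1: lead(9x⁴ − 41x³ + 20x² + x − 6) ÷ lead(D) = 9x⁴ ÷ x = 9x³. Subtract (9x³)·D = 9x⁴ − 36x³. Remainder: −5x³ + 20x² + x − 6.
Step 2: lead(−5x³ + 20x² + x − 6) ÷ lead(D) = −5x³ ÷ x = −5x². Subtract (−5x²)·D = −5x³ + 20x². Remainder: x − 6.
Step 3: lead(x − 6) ÷ lead(D) = x ÷ x = 1. Subtract (1)·D = x − 4. Remainder: −2.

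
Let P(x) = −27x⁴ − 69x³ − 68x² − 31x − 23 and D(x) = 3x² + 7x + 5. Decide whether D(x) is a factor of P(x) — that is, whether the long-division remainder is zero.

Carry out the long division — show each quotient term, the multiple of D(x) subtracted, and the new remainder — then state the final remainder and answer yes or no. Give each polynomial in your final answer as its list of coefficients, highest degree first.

R = [-8], so D(x) is not a factor of P(x). no

Step 1: lead(−27x⁴ − 69x³ − 68x² − 31x − 23) ÷ lead(D) = −27x⁴ ÷ 3x² = −9x². Subtract (−9x²)·D = −27x⁴ − 63x³ − 45x². Remainder: −6x³ − 23x² − 31x − 23.
Step 2: lead(−6x³ − 23x² − 31x − 23) ÷ lead(D) = −6x³ ÷ 3x² = −2x. Subtract (−2x)·D = −6x³ − 14x² − 10x. Remainder: −9x² − 21x − 23.
Step 3: lead(−9x² − 21x − 23) ÷ lead(D) = −9x² ÷ 3x² = −3. Subtract (−3)·D = −9x² − 21x − 15. Remainder: −8.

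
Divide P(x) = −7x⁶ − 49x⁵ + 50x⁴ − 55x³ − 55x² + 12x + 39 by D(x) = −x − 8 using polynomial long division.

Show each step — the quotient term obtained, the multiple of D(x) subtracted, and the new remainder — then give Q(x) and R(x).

Step 1: lead(−7x⁶ − 49x⁵ + 50x⁴ − 55x³ − 55x² + 12x + 39) ÷ lead(D) = −7x⁶ ÷ −x = 7x⁵. Subtract (7x⁵)·D = −7x⁶ − 56x⁵. Remainder: 7x⁵ + 50x⁴ − 55x³ − 55x² + 12x + 39.
Step 2: lead(7x⁵ + 50x⁴ − 55x³ − 55x² + 12x + 39) ÷ lead(D) = 7x⁵ ÷ −x = −7x⁴. Subtract (−7x⁴)·D = 7x⁵ + 56x⁴. Remainder: −6x⁴ − 55x³ − 55x² + 12x + 39.
Step 3: lead(−6x⁴ − 55x³ − 55x² + 12x + 39) ÷ lead(D) = −6x⁴ ÷ −x = 6x³. Subtract (6x³)·D = −6x⁴ − 48x³. Remainder: −7x³ − 55x² + 12x + 39.
Step 4: lead(−7x³ − 55x² + 12x + 39) ÷ lead(D) = −7x³ ÷ −x = 7x². Subtract (7x²)·D = −7x³ − 56x². Remainder: x² + 12x + 39.
Step 5: lead(x² + 12x + 39) ÷ lead(D) = x² ÷ −x = −x. Subtract (−x)·D = x² + 8x. Remainder: 4x + 39.
Step 6: lead(4x + 39) ÷ lead(D) = 4x ÷ −x = −4. Subtract (−4)·D = 4x + 32. Remainder: 7.

Q(x) = 7x⁵ − 7x⁴ + 6x³ + 7x² − x − 4; R(x) = 7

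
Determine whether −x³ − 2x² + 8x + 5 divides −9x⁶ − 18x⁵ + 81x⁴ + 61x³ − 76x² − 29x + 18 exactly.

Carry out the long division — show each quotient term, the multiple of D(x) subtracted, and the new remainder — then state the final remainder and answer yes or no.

Step 1: lead(−9x⁶ − 18x⁵ + 81x⁴ + 61x³ − 76x² − 29x + 18) ÷ lead(D) = −9x⁶ ÷ −x³ = 9x³. Subtract (9x³)·D = −9x⁶ − 18x⁵ + 72x⁴ + 45x³. Remainder: 9x⁴ + 16x³ − 76x² − 29x + 18.
Step 2: lead(9x⁴ + 16x³ − 76x² − 29x + 18) ÷ lead(D) = 9x⁴ ÷ −x³ = −9x. Subtract (−9x)·D = 9x⁴ + 18x³ − 72x² − 45x. Remainder: −2x³ − 4x² + 16x + 18.
Step 3: lead(−2x³ − 4x² + 16x + 18) ÷ lead(D) = −2x³ ÷ −x³ = 2. Subtract (2)·D = −2x³ − 4x² + 16x + 10. Remainder: 8.

R(x) = 8, so D(x) is not a factor of P(x). no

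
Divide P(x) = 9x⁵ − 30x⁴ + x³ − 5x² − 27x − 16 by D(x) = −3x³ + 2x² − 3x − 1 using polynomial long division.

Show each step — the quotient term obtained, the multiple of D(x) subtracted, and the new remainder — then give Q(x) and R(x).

Q(x) = −3x² + 8x + 8; R(x) = 5x − 8

Step 1: lead(9x⁵ − 30x⁴ + x³ − 5x² − 27x − 16) ÷ lead(D) = 9x⁵ ÷ −3x³ = −3x². Subtract (−3x²)·D = 9x⁵ − 6x⁴ + 9x³ + 3x². Remainder: −24x⁴ − 8x³ − 8x² − 27x − 16.
Step 2: lead(−24x⁴ − 8x³ − 8x² − 27x − 16) ÷ lead(D) = −24x⁴ ÷ −3x³ = 8x. Subtract (8x)·D = −24x⁴ + 16x³ − 24x² − 8x. Remainder: −24x³ + 16x² − 19x − 16.
Step 3: lead(−24x³ + 16x² − 19x − 16) ÷ lead(D) = −24x³ ÷ −3x³ = 8. Subtract (8)·D = −24x³ + 16x² − 24x − 8. Remainder: 5x − 8.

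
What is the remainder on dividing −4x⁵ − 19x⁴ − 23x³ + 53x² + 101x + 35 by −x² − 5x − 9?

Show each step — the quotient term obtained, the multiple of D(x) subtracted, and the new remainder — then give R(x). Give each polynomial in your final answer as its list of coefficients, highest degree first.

R = [9, -1]

Step 1: lead(−4x⁵ − 19x⁴ − 23x³ + 53x² + 101x + 35) ÷ lead(D) = −4x⁵ ÷ −x² = 4x³. Subtract (4x³)·D = −4x⁵ − 20x⁴ − 36x³. Remainder: x⁴ + 13x³ + 53x² + 101x + 35.
Step 2: lead(x⁴ + 13x³ + 53x² + 101x + 35) ÷ lead(D) = x⁴ ÷ −x² = −x². Subtract (−x²)·D = x⁴ + 5x³ + 9x². Remainder: 8x³ + 44x² + 101x + 35.
Step 3: lead(8x³ + 44x² + 101x + 35) ÷ lead(D) = 8x³ ÷ −x² = −8x. Subtract (−8x)·D = 8x³ + 40x² + 72x. Remainder: 4x² + 29x + 35.
Step 4: lead(4x² + 29x + 35) ÷ lead(D) = 4x² ÷ −x² = −4. Subtract (−4)·D = 4x² + 20x + 36. Remainder: 9x − 1.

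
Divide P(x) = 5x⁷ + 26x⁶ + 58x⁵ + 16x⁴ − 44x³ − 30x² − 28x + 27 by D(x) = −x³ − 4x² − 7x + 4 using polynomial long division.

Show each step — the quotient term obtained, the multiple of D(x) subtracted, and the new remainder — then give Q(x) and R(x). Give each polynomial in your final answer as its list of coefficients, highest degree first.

Step 1: lead(5x⁷ + 26x⁶ + 58x⁵ + 16x⁴ − 44x³ − 30x² − 28x + 27) ÷ lead(D) = 5x⁷ ÷ −x³ = −5x⁴. Subtract (−5x⁴)·D = 5x⁷ + 20x⁶ + 35x⁵ − 20x⁴. Remainder: 6x⁶ + 23x⁵ + 36x⁴ − 44x³ − 30x² − 28x + 27.
Step 2: lead(6x⁶ + 23x⁵ + 36x⁴ − 44x³ − 30x² − 28x + 27) ÷ lead(D) = 6x⁶ ÷ −x³ = −6x³. Subtract (−6x³)·D = 6x⁶ + 24x⁵ + 42x⁴ − 24x³. Remainder: −x⁵ − 6x⁴ − 20x³ − 30x² − 28x + 27.
Step 3: lead(−x⁵ − 6x⁴ − 20x³ − 30x² − 28x + 27) ÷ lead(D) = −x⁵ ÷ −x³ = x². Subtract (x²)·D = −x⁵ − 4x⁴ − 7x³ + 4x². Remainder: −2x⁴ − 13x³ − 34x² − 28x + 27.
Step 4: lead(−2x⁴ − 13x³ − 34x² − 28x + 27) ÷ lead(D) = −2x⁴ ÷ −x³ = 2x. Subtract (2x)·D = −2x⁴ − 8x³ − 14x² + 8x. Remainder: −5x³ − 20x² − 36x + 27.
Step 5: lead(−5x³ − 20x² − 36x + 27) ÷ lead(D) = −5x³ ÷ −x³ = 5. Subtract (5)·D = −5x³ − 20x² − 35x + 20. Remainder: −x + 7.

Q = [-5, -6, 1, 2, 5]; R = [-1, 7]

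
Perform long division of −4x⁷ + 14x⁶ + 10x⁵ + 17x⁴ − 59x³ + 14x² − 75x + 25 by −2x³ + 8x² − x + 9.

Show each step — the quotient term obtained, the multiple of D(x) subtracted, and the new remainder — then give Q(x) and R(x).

Q(x) = 2x⁴ + x³ − 2x² − 8x + 3; R(x) = −2

Step 1: lead(−4x⁷ + 14x⁶ + 10x⁵ + 17x⁴ − 59x³ + 14x² − 75x + 25) ÷ lead(D) = −4x⁷ ÷ −2x³ = 2x⁴. Subtract (2x⁴)·D = −4x⁷ + 16x⁶ − 2x⁵ + 18x⁴. Remainder: −2x⁶ + 12x⁵ − x⁴ − 59x³ + 14x² − 75x + 25.
Step 2: lead(−2x⁶ + 12x⁵ − x⁴ − 59x³ + 14x² − 75x + 25) ÷ lead(D) = −2x⁶ ÷ −2x³ = x³. Subtract (x³)·D = −2x⁶ + 8x⁵ − x⁴ + 9x³. Remainder: 4x⁵ − 68x³ + 14x² − 75x + 25.
Step 3: lead(4x⁵ − 68x³ + 14x² − 75x + 25) ÷ lead(D) = 4x⁵ ÷ −2x³ = −2x². Subtract (−2x²)·D = 4x⁵ − 16x⁴ + 2x³ − 18x². Remainder: 16x⁴ − 70x³ + 32x² − 75x + 25.
Step 4: lead(16x⁴ − 70x³ + 32x² − 75x + 25) ÷ lead(D) = 16x⁴ ÷ −2x³ = −8x. Subtract (−8x)·D = 16x⁴ − 64x³ + 8x² − 72x. Remainder: −6x³ + 24x² − 3x + 25.
Step 5: lead(−6x³ + 24x² − 3x + 25) ÷ lead(D) = −6x³ ÷ −2x³ = 3. Subtract (3)·D = −6x³ + 24x² − 3x + 27. Remainder: −2.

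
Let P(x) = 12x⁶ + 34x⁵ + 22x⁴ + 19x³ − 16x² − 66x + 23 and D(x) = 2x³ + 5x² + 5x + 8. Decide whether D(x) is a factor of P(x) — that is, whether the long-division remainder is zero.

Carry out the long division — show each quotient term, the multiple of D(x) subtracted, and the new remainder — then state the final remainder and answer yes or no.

Step 1: lead(12x⁶ + 34x⁵ + 22x⁴ + 19x³ − 16x² − 66x + 23) ÷ lead(D) = 12x⁶ ÷ 2x³ = 6x³. Subtract (6x³)·D = 12x⁶ + 30x⁵ + 30x⁴ + 48x³. Remainder: 4x⁵ − 8x⁴ − 29x³ − 16x² − 66x + 23.
Step 2: lead(4x⁵ − 8x⁴ − 29x³ − 16x² − 66x + 23) ÷ lead(D) = 4x⁵ ÷ 2x³ = 2x². Subtract (2x²)·D = 4x⁵ + 10x⁴ + 10x³ + 16x². Remainder: −18x⁴ − 39x³ − 32x² − 66x + 23.
Step 3: lead(−18x⁴ − 39x³ − 32x² − 66x + 23) ÷ lead(D) = −18x⁴ ÷ 2x³ = −9x. Subtract (−9x)·D = −18x⁴ − 45x³ − 45x² − 72x. Remainder: 6x³ + 13x² + 6x + 23.
Step 4: lead(6x³ + 13x² + 6x + 23) ÷ lead(D) = 6x³ ÷ 2x³ = 3. Subtract (3)·D = 6x³ + 15x² + 15x + 24. Remainder: −2x² − 9x − 1.

R(x) = −2x² − 9x − 1, so D(x) is not a factor of P(x). no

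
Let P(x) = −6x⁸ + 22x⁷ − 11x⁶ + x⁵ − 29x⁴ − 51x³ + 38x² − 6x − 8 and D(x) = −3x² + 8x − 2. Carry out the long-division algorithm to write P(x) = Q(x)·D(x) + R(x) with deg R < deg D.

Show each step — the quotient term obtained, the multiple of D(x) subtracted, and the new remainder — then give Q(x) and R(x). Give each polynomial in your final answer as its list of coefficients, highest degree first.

Step 1: lead(−6x⁸ + 22x⁷ − 11x⁶ + x⁵ − 29x⁴ − 51x³ + 38x² − 6x − 8) ÷ lead(D) = −6x⁸ ÷ −3x² = 2x⁶. Subtract (2x⁶)·D = −6x⁸ + 16x⁷ − 4x⁶. Remainder: 6x⁷ − 7x⁶ + x⁵ − 29x⁴ − 51x³ + 38x² − 6x − 8.
Step 2: lead(6x⁷ − 7x⁶ + x⁵ − 29x⁴ − 51x³ + 38x² − 6x − 8) ÷ lead(D) = 6x⁷ ÷ −3x² = −2x⁵. Subtract (−2x⁵)·D = 6x⁷ − 16x⁶ + 4x⁵. Remainder: 9x⁶ − 3x⁵ − 29x⁴ − 51x³ + 38x² − 6x − 8.
Step 3: lead(9x⁶ − 3x⁵ − 29x⁴ − 51x³ + 38x² − 6x − 8) ÷ lead(D) = 9x⁶ ÷ −3x² = −3x⁴. Subtract (−3x⁴)·D = 9x⁶ − 24x⁵ + 6x⁴. Remainder: 21x⁵ − 35x⁴ − 51x³ + 38x² − 6x − 8.
Step 4: lead(21x⁵ − 35x⁴ − 51x³ + 38x² − 6x − 8) ÷ lead(D) = 21x⁵ ÷ −3x² = −7x³. Subtract (−7x³)·D = 21x⁵ − 56x⁴ + 14x³. Remainder: 21x⁴ − 65x³ + 38x² − 6x − 8.
Step 5: lead(21x⁴ − 65x³ + 38x² − 6x − 8) ÷ lead(D) = 21x⁴ ÷ −3x² = −7x². Subtract (−7x²)·D = 21x⁴ − 56x³ + 14x². Remainder: −9x³ + 24x² − 6x − 8.
Step 6: lead(−9x³ + 24x² − 6x − 8) ÷ lead(D) = −9x³ ÷ −3x² = 3x. Subtract (3x)·D = −9x³ + 24x² − 6x. Remainder: −8.

Q = [2, -2, -3, -7, -7, 3, 0]; R = [-8]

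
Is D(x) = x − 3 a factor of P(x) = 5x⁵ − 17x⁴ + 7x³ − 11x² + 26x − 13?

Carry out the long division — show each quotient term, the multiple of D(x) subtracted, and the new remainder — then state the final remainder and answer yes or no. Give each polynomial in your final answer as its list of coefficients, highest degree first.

Step 1: lead(5x⁵ − 17x⁴ + 7x³ − 11x² + 26x − 13) ÷ lead(D) = 5x⁵ ÷ x = 5x⁴. Subtract (5x⁴)·D = 5x⁵ − 15x⁴. Remainder: −2x⁴ + 7x³ − 11x² + 26x − 13.
Step 2: lead(−2x⁴ + 7x³ − 11x² + 26x − 13) ÷ lead(D) = −2x⁴ ÷ x = −2x³. Subtract (−2x³)·D = −2x⁴ + 6x³. Remainder: x³ − 11x² + 26x − 13.
Step 3: lead(x³ − 11x² + 26x − 13) ÷ lead(D) = x³ ÷ x = x². Subtract (x²)·D = x³ − 3x². Remainder: −8x² + 26x − 13.
Step 4: lead(−8x² + 26x − 13) ÷ lead(D) = −8x² ÷ x = −8x. Subtract (−8x)·D = −8x² + 24x. Remainder: 2x − 13.
Step 5: lead(2x − 13) ÷ lead(D) = 2x ÷ x = 2. Subtract (2)·D = 2x − 6. Remainder: −7.

R = [-7], so D(x) is not a factor of P(x). no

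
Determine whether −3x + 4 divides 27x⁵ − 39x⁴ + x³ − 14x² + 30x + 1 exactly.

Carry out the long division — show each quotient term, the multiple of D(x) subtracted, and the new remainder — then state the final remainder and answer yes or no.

R(x) = 9, so D(x) is not a factor of P(x). no

Step 1: lead(27x⁵ − 39x⁴ + x³ − 14x² + 30x + 1) ÷ lead(D) = 27x⁵ ÷ −3x = −9x⁴. Subtract (−9x⁴)·D = 27x⁵ − 36x⁴. Remainder: −3x⁴ + x³ − 14x² + 30x + 1.
Step 2: lead(−3x⁴ + x³ − 14x² + 30x + 1) ÷ lead(D) = −3x⁴ ÷ −3x = x³. Subtract (x³)·D = −3x⁴ + 4x³. Remainder: −3x³ − 14x² + 30x + 1.
Step 3: lead(−3x³ − 14x² + 30x + 1) ÷ lead(D) = −3x³ ÷ −3x = x². Subtract (x²)·D = −3x³ + 4x². Remainder: −18x² + 30x + 1.
Step 4: lead(−18x² + 30x + 1) ÷ lead(D) = −18x² ÷ −3x = 6x. Subtract (6x)·D = −18x² + 24x. Remainder: 6x + 1.
Step 5: lead(6x + 1) ÷ lead(D) = 6x ÷ −3x = −2. Subtract (−2)·D = 6x − 8. Remainder: 9.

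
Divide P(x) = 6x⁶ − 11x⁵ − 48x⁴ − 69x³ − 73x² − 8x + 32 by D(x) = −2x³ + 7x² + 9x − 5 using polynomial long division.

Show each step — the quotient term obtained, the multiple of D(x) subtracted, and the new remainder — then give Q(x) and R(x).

Q(x) = −3x³ − 5x² − 7x − 5; R(x) = 2x + 7

Step 1: lead(6x⁶ − 11x⁵ − 48x⁴ − 69x³ − 73x² − 8x + 32) ÷ lead(D) = 6x⁶ ÷ −2x³ = −3x³. Subtract (−3x³)·D = 6x⁶ − 21x⁵ − 27x⁴ + 15x³. Remainder: 10x⁵ − 21x⁴ − 84x³ − 73x² − 8x + 32.
Step 2: lead(10x⁵ − 21x⁴ − 84x³ − 73x² − 8x + 32) ÷ lead(D) = 10x⁵ ÷ −2x³ = −5x². Subtract (−5x²)·D = 10x⁵ − 35x⁴ − 45x³ + 25x². Remainder: 14x⁴ − 39x³ − 98x² − 8x + 32.
Step 3: lead(14x⁴ − 39x³ − 98x² − 8x + 32) ÷ lead(D) = 14x⁴ ÷ −2x³ = −7x. Subtract (−7x)·D = 14x⁴ − 49x³ − 63x² + 35x. Remainder: 10x³ − 35x² − 43x + 32.
Step 4: lead(10x³ − 35x² − 43x + 32) ÷ lead(D) = 10x³ ÷ −2x³ = −5. Subtract (−5)·D = 10x³ − 35x² − 45x + 25. Remainder: 2x + 7.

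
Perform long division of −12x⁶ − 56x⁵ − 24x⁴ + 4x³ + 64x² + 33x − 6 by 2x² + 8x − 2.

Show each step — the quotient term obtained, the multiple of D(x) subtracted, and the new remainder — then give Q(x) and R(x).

Q(x) = −6x⁴ − 4x³ − 2x² + 6x + 6; R(x) = −3x + 6

Step 1: lead(−12x⁶ − 56x⁵ − 24x⁴ + 4x³ + 64x² + 33x − 6) ÷ lead(D) = −12x⁶ ÷ 2x² = −6x⁴. Subtract (−6x⁴)·D = −12x⁶ − 48x⁵ + 12x⁴. Remainder: −8x⁵ − 36x⁴ + 4x³ + 64x² + 33x − 6.
Step 2: lead(−8x⁵ − 36x⁴ + 4x³ + 64x² + 33x − 6) ÷ lead(D) = −8x⁵ ÷ 2x² = −4x³. Subtract (−4x³)·D = −8x⁵ − 32x⁴ + 8x³. Remainder: −4x⁴ − 4x³ + 64x² + 33x − 6.
Step 3: lead(−4x⁴ − 4x³ + 64x² + 33x − 6) ÷ lead(D) = −4x⁴ ÷ 2x² = −2x². Subtract (−2x²)·D = −4x⁴ − 16x³ + 4x². Remainder: 12x³ + 60x² + 33x − 6.
Step 4: lead(12x³ + 60x² + 33x − 6) ÷ lead(D) = 12x³ ÷ 2x² = 6x. Subtract (6x)·D = 12x³ + 48x² − 12x. Remainder: 12x² + 45x − 6.
Step 5: lead(12x² + 45x − 6) ÷ lead(D) = 12x² ÷ 2x² = 6. Subtract (6)·D = 12x² + 48x − 12. Remainder: −3x + 6.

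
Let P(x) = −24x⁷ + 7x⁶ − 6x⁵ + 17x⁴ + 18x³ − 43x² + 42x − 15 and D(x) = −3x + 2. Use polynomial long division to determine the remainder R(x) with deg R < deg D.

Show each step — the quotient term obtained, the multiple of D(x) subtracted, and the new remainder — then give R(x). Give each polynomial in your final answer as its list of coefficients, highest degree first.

Step 1: lead(−24x⁷ + 7x⁶ − 6x⁵ + 17x⁴ + 18x³ − 43x² + 42x − 15) ÷ lead(D) = −24x⁷ ÷ −3x = 8x⁶. Subtract (8x⁶)·D = −24x⁷ + 16x⁶. Remainder: −9x⁶ − 6x⁵ + 17x⁴ + 18x³ − 43x² + 42x − 15.
Step 2: lead(−9x⁶ − 6x⁵ + 17x⁴ + 18x³ − 43x² + 42x − 15) ÷ lead(D) = −9x⁶ ÷ −3x = 3x⁵. Subtract (3x⁵)·D = −9x⁶ + 6x⁵. Remainder: −12x⁵ + 17x⁴ + 18x³ − 43x² + 42x − 15.
Step 3: lead(−12x⁵ + 17x⁴ + 18x³ − 43x² + 42x − 15) ÷ lead(D) = −12x⁵ ÷ −3x = 4x⁴. Subtract (4x⁴)·D = −12x⁵ + 8x⁴. Remainder: 9x⁴ + 18x³ − 43x² + 42x − 15.
Step 4: lead(9x⁴ + 18x³ − 43x² + 42x − 15) ÷ lead(D) = 9x⁴ ÷ −3x = −3x³. Subtract (−3x³)·D = 9x⁴ − 6x³. Remainder: 24x³ − 43x² + 42x − 15.
Step 5: lead(24x³ − 43x² + 42x − 15) ÷ lead(D) = 24x³ ÷ −3x = −8x². Subtract (−8x²)·D = 24x³ − 16x². Remainder: −27x² + 42x − 15.
Step 6: lead(−27x² + 42x − 15) ÷ lead(D) = −27x² ÷ −3x = 9x. Subtract (9x)·D = −27x² + 18x. Remainder: 24x − 15.
Step 7: lead(24x − 15) ÷ lead(D) = 24x ÷ −3x = −8. Subtract (−8)·D = 24x − 16. Remainder: 1.

R = [1]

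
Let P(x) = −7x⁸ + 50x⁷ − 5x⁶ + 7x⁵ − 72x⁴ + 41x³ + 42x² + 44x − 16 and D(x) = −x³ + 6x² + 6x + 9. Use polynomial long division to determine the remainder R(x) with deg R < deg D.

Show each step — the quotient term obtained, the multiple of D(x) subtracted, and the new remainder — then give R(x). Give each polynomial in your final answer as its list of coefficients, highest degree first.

R = [2, 2]

Step 1: lead(−7x⁸ + 50x⁷ − 5x⁶ + 7x⁵ − 72x⁴ + 41x³ + 42x² + 44x − 16) ÷ lead(D) = −7x⁸ ÷ −x³ = 7x⁵. Subtract (7x⁵)·D = −7x⁸ + 42x⁷ + 42x⁶ + 63x⁵. Remainder: 8x⁷ − 47x⁶ − 56x⁵ − 72x⁴ + 41x³ + 42x² + 44x − 16.
Step 2: lead(8x⁷ − 47x⁶ − 56x⁵ − 72x⁴ + 41x³ + 42x² + 44x − 16) ÷ lead(D) = 8x⁷ ÷ −x³ = −8x⁴. Subtract (−8x⁴)·D = 8x⁷ − 48x⁶ − 48x⁵ − 72x⁴. Remainder: x⁶ − 8x⁵ + 41x³ + 42x² + 44x − 16.
Step 3: lead(x⁶ − 8x⁵ + 41x³ + 42x² + 44x − 16) ÷ lead(D) = x⁶ ÷ −x³ = −x³. Subtract (−x³)·D = x⁶ − 6x⁵ − 6x⁴ − 9x³. Remainder: −2x⁵ + 6x⁴ + 50x³ + 42x² + 44x − 16.
Step 4: lead(−2x⁵ + 6x⁴ + 50x³ + 42x² + 44x − 16) ÷ lead(D) = −2x⁵ ÷ −x³ = 2x². Subtract (2x²)·D = −2x⁵ + 12x⁴ + 12x³ + 18x². Remainder: −6x⁴ + 38x³ + 24x² + 44x − 16.
Step 5: lead(−6x⁴ + 38x³ + 24x² + 44x − 16) ÷ lead(D) = −6x⁴ ÷ −x³ = 6x. Subtract (6x)·D = −6x⁴ + 36x³ + 36x² + 54x. Remainder: 2x³ − 12x² − 10x − 16.
Step 6: lead(2x³ − 12x² − 10x − 16) ÷ lead(D) = 2x³ ÷ −x³ = −2. Subtract (−2)·D = 2x³ − 12x² − 12x − 18. Remainder: 2x + 2.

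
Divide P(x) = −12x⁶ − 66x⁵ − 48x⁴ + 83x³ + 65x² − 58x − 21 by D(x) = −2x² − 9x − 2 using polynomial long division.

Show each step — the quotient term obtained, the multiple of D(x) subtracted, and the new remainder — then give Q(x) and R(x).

Step 1: lead(−12x⁶ − 66x⁵ − 48x⁴ + 83x³ + 65x² − 58x − 21) ÷ lead(D) = −12x⁶ ÷ −2x² = 6x⁴. Subtract (6x⁴)·D = −12x⁶ − 54x⁵ − 12x⁴. Remainder: −12x⁵ − 36x⁴ + 83x³ + 65x² − 58x − 21.
Step 2: lead(−12x⁵ − 36x⁴ + 83x³ + 65x² − 58x − 21) ÷ lead(D) = −12x⁵ ÷ −2x² = 6x³. Subtract (6x³)·D = −12x⁵ − 54x⁴ − 12x³. Remainder: 18x⁴ + 95x³ + 65x² − 58x − 21.
Step 3: lead(18x⁴ + 95x³ + 65x² − 58x − 21) ÷ lead(D) = 18x⁴ ÷ −2x² = −9x². Subtract (−9x²)·D = 18x⁴ + 81x³ + 18x². Remainder: 14x³ + 47x² − 58x − 21.
Step 4: lead(14x³ + 47x² − 58x − 21) ÷ lead(D) = 14x³ ÷ −2x² = −7x. Subtract (−7x)·D = 14x³ + 63x² + 14x. Remainder: −16x² − 72x − 21.
Step 5: lead(−16x² − 72x − 21) ÷ lead(D) = −16x² ÷ −2x² = 8. Subtract (8)·D = −16x² − 72x − 16. Remainder: −5.

Q(x) = 6x⁴ + 6x³ − 9x² − 7x + 8; R(x) = −5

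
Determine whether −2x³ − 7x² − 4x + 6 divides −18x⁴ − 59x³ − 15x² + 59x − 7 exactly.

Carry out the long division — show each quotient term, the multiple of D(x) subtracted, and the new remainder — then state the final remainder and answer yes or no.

Step 1: lead(−18x⁴ − 59x³ − 15x² + 59x − 7) ÷ lead(D) = −18x⁴ ÷ −2x³ = 9x. Subtract (9x)·D = −18x⁴ − 63x³ − 36x² + 54x. Remainder: 4x³ + 21x² + 5x − 7.
Step 2: lead(4x³ + 21x² + 5x − 7) ÷ lead(D) = 4x³ ÷ −2x³ = −2. Subtract (−2)·D = 4x³ + 14x² + 8x − 12. Remainder: 7x² − 3x + 5.

R(x) = 7x² − 3x + 5, so D(x) is not a factor of P(x). no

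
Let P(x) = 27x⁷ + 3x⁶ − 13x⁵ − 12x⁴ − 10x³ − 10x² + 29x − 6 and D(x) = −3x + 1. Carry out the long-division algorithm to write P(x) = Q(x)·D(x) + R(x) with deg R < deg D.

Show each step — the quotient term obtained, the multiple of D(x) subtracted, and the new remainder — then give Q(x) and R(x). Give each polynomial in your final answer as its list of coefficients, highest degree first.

Q = [-9, -4, 3, 5, 5, 5, -8]; R = [2]

Step 1: lead(27x⁷ + 3x⁶ − 13x⁵ − 12x⁴ − 10x³ − 10x² + 29x − 6) ÷ lead(D) = 27x⁷ ÷ −3x = −9x⁶. Subtract (−9x⁶)·D = 27x⁷ − 9x⁶. Remainder: 12x⁶ − 13x⁵ − 12x⁴ − 10x³ − 10x² + 29x − 6.
Step 2: lead(12x⁶ − 13x⁵ − 12x⁴ − 10x³ − 10x² + 29x − 6) ÷ lead(D) = 12x⁶ ÷ −3x = −4x⁵. Subtract (−4x⁵)·D = 12x⁶ − 4x⁵. Remainder: −9x⁵ − 12x⁴ − 10x³ − 10x² + 29x − 6.
Step 3: lead(−9x⁵ − 12x⁴ − 10x³ − 10x² + 29x − 6) ÷ lead(D) = −9x⁵ ÷ −3x = 3x⁴. Subtract (3x⁴)·D = −9x⁵ + 3x⁴. Remainder: −15x⁴ − 10x³ − 10x² + 29x − 6.
Step 4: lead(−15x⁴ − 10x³ − 10x² + 29x − 6) ÷ lead(D) = −15x⁴ ÷ −3x = 5x³. Subtract (5x³)·D = −15x⁴ + 5x³. Remainder: −15x³ − 10x² + 29x − 6.
Step 5: lead(−15x³ − 10x² + 29x − 6) ÷ lead(D) = −15x³ ÷ −3x = 5x². Subtract (5x²)·D = −15x³ + 5x². Remainder: −15x² + 29x − 6.
Step 6: lead(−15x² + 29x − 6) ÷ lead(D) = −15x² ÷ −3x = 5x. Subtract (5x)·D = −15x² + 5x. Remainder: 24x − 6.
Step 7: lead(24x − 6) ÷ lead(D) = 24x ÷ −3x = −8. Subtract (−8)·D = 24x − 8. Remainder: 2.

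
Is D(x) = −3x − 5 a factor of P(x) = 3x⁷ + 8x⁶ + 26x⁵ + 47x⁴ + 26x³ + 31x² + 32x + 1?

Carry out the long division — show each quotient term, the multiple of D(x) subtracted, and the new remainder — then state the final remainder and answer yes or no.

R(x) = 6, so D(x) is not a factor of P(x). no

Step 1: lead(3x⁷ + 8x⁶ + 26x⁵ + 47x⁴ + 26x³ + 31x² + 32x + 1) ÷ lead(D) = 3x⁷ ÷ −3x = −x⁶. Subtract (−x⁶)·D = 3x⁷ + 5x⁶. Remainder: 3x⁶ + 26x⁵ + 47x⁴ + 26x³ + 31x² + 32x + 1.
Step 2: lead(3x⁶ + 26x⁵ + 47x⁴ + 26x³ + 31x² + 32x + 1) ÷ lead(D) = 3x⁶ ÷ −3x = −x⁵. Subtract (−x⁵)·D = 3x⁶ + 5x⁵. Remainder: 21x⁵ + 47x⁴ + 26x³ + 31x² + 32x + 1.
Step 3: lead(21x⁵ + 47x⁴ + 26x³ + 31x² + 32x + 1) ÷ lead(D) = 21x⁵ ÷ −3x = −7x⁴. Subtract (−7x⁴)·D = 21x⁵ + 35x⁴. Remainder: 12x⁴ + 26x³ + 31x² + 32x + 1.
Step 4: lead(12x⁴ + 26x³ + 31x² + 32x + 1) ÷ lead(D) = 12x⁴ ÷ −3x = −4x³. Subtract (−4x³)·D = 12x⁴ + 20x³. Remainder: 6x³ + 31x² + 32x + 1.
Step 5: lead(6x³ + 31x² + 32x + 1) ÷ lead(D) = 6x³ ÷ −3x = −2x². Subtract (−2x²)·D = 6x³ + 10x². Remainder: 21x² + 32x + 1.
Step 6: lead(21x² + 32x + 1) ÷ lead(D) = 21x² ÷ −3x = −7x. Subtract (−7x)·D = 21x² + 35x. Remainder: −3x + 1.
Step 7: lead(−3x + 1) ÷ lead(D) = −3x ÷ −3x = 1. Subtract (1)·D = −3x − 5. Remainder: 6.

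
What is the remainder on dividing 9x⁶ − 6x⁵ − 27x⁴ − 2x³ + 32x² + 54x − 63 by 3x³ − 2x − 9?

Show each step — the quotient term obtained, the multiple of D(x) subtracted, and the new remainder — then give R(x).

R(x) = 5x

Step 1: lead(9x⁶ − 6x⁵ − 27x⁴ − 2x³ + 32x² + 54x − 63) ÷ lead(D) = 9x⁶ ÷ 3x³ = 3x³. Subtract (3x³)·D = 9x⁶ − 6x⁴ − 27x³. Remainder: −6x⁵ − 21x⁴ + 25x³ + 32x² + 54x − 63.
Step 2: lead(−6x⁵ − 21x⁴ + 25x³ + 32x² + 54x − 63) ÷ lead(D) = −6x⁵ ÷ 3x³ = −2x². Subtract (−2x²)·D = −6x⁵ + 4x³ + 18x². Remainder: −21x⁴ + 21x³ + 14x² + 54x − 63.
Step 3: lead(−21x⁴ + 21x³ + 14x² + 54x − 63) ÷ lead(D) = −21x⁴ ÷ 3x³ = −7x. Subtract (−7x)·D = −21x⁴ + 14x² + 63x. Remainder: 21x³ − 9x − 63.
Step 4: lead(21x³ − 9x − 63) ÷ lead(D) = 21x³ ÷ 3x³ = 7. Subtract (7)·D = 21x³ − 14x − 63. Remainder: 5x.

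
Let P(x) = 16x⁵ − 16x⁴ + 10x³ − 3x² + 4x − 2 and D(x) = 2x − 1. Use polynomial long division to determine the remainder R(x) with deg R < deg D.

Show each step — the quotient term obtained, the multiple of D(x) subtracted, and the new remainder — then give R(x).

Step 1: lead(16x⁵ − 16x⁴ + 10x³ − 3x² + 4x − 2) ÷ lead(D) = 16x⁵ ÷ 2x = 8x⁴. Subtract (8x⁴)·D = 16x⁵ − 8x⁴. Remainder: −8x⁴ + 10x³ − 3x² + 4x − 2.
Step 2: lead(−8x⁴ + 10x³ − 3x² + 4x − 2) ÷ lead(D) = −8x⁴ ÷ 2x = −4x³. Subtract (−4x³)·D = −8x⁴ + 4x³. Remainder: 6x³ − 3x² + 4x − 2.
Step 3: lead(6x³ − 3x² + 4x − 2) ÷ lead(D) = 6x³ ÷ 2x = 3x². Subtract (3x²)·D = 6x³ − 3x². Remainder: 4x − 2.
Step 4: lead(4x − 2) ÷ lead(D) = 4x ÷ 2x = 2. Subtract (2)·D = 4x − 2. Remainder: 0.

R(x) = 0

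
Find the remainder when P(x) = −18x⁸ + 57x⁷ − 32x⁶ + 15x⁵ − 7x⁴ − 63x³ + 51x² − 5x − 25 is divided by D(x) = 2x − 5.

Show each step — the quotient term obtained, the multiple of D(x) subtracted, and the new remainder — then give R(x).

R(x) = 0

Step 1: lead(−18x⁸ + 57x⁷ − 32x⁶ + 15x⁵ − 7x⁴ − 63x³ + 51x² − 5x − 25) ÷ lead(D) = −18x⁸ ÷ 2x = −9x⁷. Subtract (−9x⁷)·D = −18x⁸ + 45x⁷. Remainder: 12x⁷ − 32x⁶ + 15x⁵ − 7x⁴ − 63x³ + 51x² − 5x − 25.
Step 2: lead(12x⁷ − 32x⁶ + 15x⁵ − 7x⁴ − 63x³ + 51x² − 5x − 25) ÷ lead(D) = 12x⁷ ÷ 2x = 6x⁶. Subtract (6x⁶)·D = 12x⁷ − 30x⁶. Remainder: −2x⁶ + 15x⁵ − 7x⁴ − 63x³ + 51x² − 5x − 25.
Step 3: lead(−2x⁶ + 15x⁵ − 7x⁴ − 63x³ + 51x² − 5x − 25) ÷ lead(D) = −2x⁶ ÷ 2x = −x⁵. Subtract (−x⁵)·D = −2x⁶ + 5x⁵. Remainder: 10x⁵ − 7x⁴ − 63x³ + 51x² − 5x − 25.
Step 4: lead(10x⁵ − 7x⁴ − 63x³ + 51x² − 5x − 25) ÷ lead(D) = 10x⁵ ÷ 2x = 5x⁴. Subtract (5x⁴)·D = 10x⁵ − 25x⁴. Remainder: 18x⁴ − 63x³ + 51x² − 5x − 25.
Step 5: lead(18x⁴ − 63x³ + 51x² − 5x − 25) ÷ lead(D) = 18x⁴ ÷ 2x = 9x³. Subtract (9x³)·D = 18x⁴ − 45x³. Remainder: −18x³ + 51x² − 5x − 25.
Step 6: lead(−18x³ + 51x² − 5x − 25) ÷ lead(D) = −18x³ ÷ 2x = −9x². Subtract (−9x²)·D = −18x³ + 45x². Remainder: 6x² − 5x − 25.
Step 7: lead(6x² − 5x − 25) ÷ lead(D) = 6x² ÷ 2x = 3x. Subtract (3x)·D = 6x² − 15x. Remainder: 10x − 25.
Step 8: lead(10x − 25) ÷ lead(D) = 10x ÷ 2x = 5. Subtract (5)·D = 10x − 25. Remainder: 0.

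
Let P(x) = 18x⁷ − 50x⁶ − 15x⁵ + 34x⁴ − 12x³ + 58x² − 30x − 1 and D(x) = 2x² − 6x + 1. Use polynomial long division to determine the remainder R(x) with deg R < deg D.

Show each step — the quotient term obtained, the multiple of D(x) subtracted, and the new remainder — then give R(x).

Step 1: lead(18x⁷ − 50x⁶ − 15x⁵ + 34x⁴ − 12x³ + 58x² − 30x − 1) ÷ lead(D) = 18x⁷ ÷ 2x² = 9x⁵. Subtract (9x⁵)·D = 18x⁷ − 54x⁶ + 9x⁵. Remainder: 4x⁶ − 24x⁵ + 34x⁴ − 12x³ + 58x² − 30x − 1.
Step 2: lead(4x⁶ − 24x⁵ + 34x⁴ − 12x³ + 58x² − 30x − 1) ÷ lead(D) = 4x⁶ ÷ 2x² = 2x⁴. Subtract (2x⁴)·D = 4x⁶ − 12x⁵ + 2x⁴. Remainder: −12x⁵ + 32x⁴ − 12x³ + 58x² − 30x − 1.
Step 3: lead(−12x⁵ + 32x⁴ − 12x³ + 58x² − 30x − 1) ÷ lead(D) = −12x⁵ ÷ 2x² = −6x³. Subtract (−6x³)·D = −12x⁵ + 36x⁴ − 6x³. Remainder: −4x⁴ − 6x³ + 58x² − 30x − 1.
Step 4: lead(−4x⁴ − 6x³ + 58x² − 30x − 1) ÷ lead(D) = −4x⁴ ÷ 2x² = −2x². Subtract (−2x²)·D = −4x⁴ + 12x³ − 2x². Remainder: −18x³ + 60x² − 30x − 1.
Step 5: lead(−18x³ + 60x² − 30x − 1) ÷ lead(D) = −18x³ ÷ 2x² = −9x. Subtract (−9x)·D = −18x³ + 54x² − 9x. Remainder: 6x² − 21x − 1.
Step 6: lead(6x² − 21x − 1) ÷ lead(D) = 6x² ÷ 2x² = 3. Subtract (3)·D = 6x² − 18x + 3. Remainder: −3x − 4.

R(x) = −3x − 4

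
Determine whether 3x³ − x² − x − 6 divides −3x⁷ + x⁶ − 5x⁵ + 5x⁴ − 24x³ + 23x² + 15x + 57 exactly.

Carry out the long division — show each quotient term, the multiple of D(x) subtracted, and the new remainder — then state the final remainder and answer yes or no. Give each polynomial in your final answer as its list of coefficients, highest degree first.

Step 1: lead(−3x⁷ + x⁶ − 5x⁵ + 5x⁴ − 24x³ + 23x² + 15x + 57) ÷ lead(D) = −3x⁷ ÷ 3x³ = −x⁴. Subtract (−x⁴)·D = −3x⁷ + x⁶ + x⁵ + 6x⁴. Remainder: −6x⁵ − x⁴ − 24x³ + 23x² + 15x + 57.
Step 2: lead(−6x⁵ − x⁴ − 24x³ + 23x² + 15x + 57) ÷ lead(D) = −6x⁵ ÷ 3x³ = −2x². Subtract (−2x²)·D = −6x⁵ + 2x⁴ + 2x³ + 12x². Remainder: −3x⁴ − 26x³ + 11x² + 15x + 57.
Step 3: lead(−3x⁴ − 26x³ + 11x² + 15x + 57) ÷ lead(D) = −3x⁴ ÷ 3x³ = −x. Subtract (−x)·D = −3x⁴ + x³ + x² + 6x. Remainder: −27x³ + 10x² + 9x + 57.
Step 4: lead(−27x³ + 10x² + 9x + 57) ÷ lead(D) = −27x³ ÷ 3x³ = −9. Subtract (−9)·D = −27x³ + 9x² + 9x + 54. Remainder: x² + 3.

R = [1, 0, 3], so D(x) is not a factor of P(x). no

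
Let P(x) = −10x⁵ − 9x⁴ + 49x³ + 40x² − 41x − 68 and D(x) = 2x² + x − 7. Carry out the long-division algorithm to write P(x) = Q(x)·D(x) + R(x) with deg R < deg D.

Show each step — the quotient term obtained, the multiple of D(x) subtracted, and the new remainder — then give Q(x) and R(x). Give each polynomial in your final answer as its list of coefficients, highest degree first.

Q = [-5, -2, 8, 9]; R = [6, -5]

Step 1: lead(−10x⁵ − 9x⁴ + 49x³ + 40x² − 41x − 68) ÷ lead(D) = −10x⁵ ÷ 2x² = −5x³. Subtract (−5x³)·D = −10x⁵ − 5x⁴ + 35x³. Remainder: −4x⁴ + 14x³ + 40x² − 41x − 68.
Step 2: lead(−4x⁴ + 14x³ + 40x² − 41x − 68) ÷ lead(D) = −4x⁴ ÷ 2x² = −2x². Subtract (−2x²)·D = −4x⁴ − 2x³ + 14x². Remainder: 16x³ + 26x² − 41x − 68.
Step 3: lead(16x³ + 26x² − 41x − 68) ÷ lead(D) = 16x³ ÷ 2x² = 8x. Subtract (8x)·D = 16x³ + 8x² − 56x. Remainder: 18x² + 15x − 68.
Step 4: lead(18x² + 15x − 68) ÷ lead(D) = 18x² ÷ 2x² = 9. Subtract (9)·D = 18x² + 9x − 63. Remainder: 6x − 5.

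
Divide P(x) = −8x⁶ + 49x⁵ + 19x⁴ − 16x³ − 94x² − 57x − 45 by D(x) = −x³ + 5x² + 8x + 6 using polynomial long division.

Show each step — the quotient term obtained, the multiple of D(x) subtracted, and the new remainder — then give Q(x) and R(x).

Q(x) = 8x³ − 9x² − 8; R(x) = 7x + 3

Step 1: lead(−8x⁶ + 49x⁵ + 19x⁴ − 16x³ − 94x² − 57x − 45) ÷ lead(D) = −8x⁶ ÷ −x³ = 8x³. Subtract (8x³)·D = −8x⁶ + 40x⁵ + 64x⁴ + 48x³. Remainder: 9x⁵ − 45x⁴ − 64x³ − 94x² − 57x − 45.
Step 2: lead(9x⁵ − 45x⁴ − 64x³ − 94x² − 57x − 45) ÷ lead(D) = 9x⁵ ÷ −x³ = −9x². Subtract (−9x²)·D = 9x⁵ − 45x⁴ − 72x³ − 54x². Remainder: 8x³ − 40x² − 57x − 45.
Step 3: lead(8x³ − 40x² − 57x − 45) ÷ lead(D) = 8x³ ÷ −x³ = −8. Subtract (−8)·D = 8x³ − 40x² − 64x − 48. Remainder: 7x + 3.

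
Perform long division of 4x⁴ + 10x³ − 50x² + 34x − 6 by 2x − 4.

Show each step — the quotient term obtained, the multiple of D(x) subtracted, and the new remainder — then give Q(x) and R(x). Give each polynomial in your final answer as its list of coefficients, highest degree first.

Q = [2, 9, -7, 3]; R = [6]

Step 1: lead(4x⁴ + 10x³ − 50x² + 34x − 6) ÷ lead(D) = 4x⁴ ÷ 2x = 2x³. Subtract (2x³)·D = 4x⁴ − 8x³. Remainder: 18x³ − 50x² + 34x − 6.
Step 2: lead(18x³ − 50x² + 34x − 6) ÷ lead(D) = 18x³ ÷ 2x = 9x². Subtract (9x²)·D = 18x³ − 36x². Remainder: −14x² + 34x − 6.
Step 3: lead(−14x² + 34x − 6) ÷ lead(D) = −14x² ÷ 2x = −7x. Subtract (−7x)·D = −14x² + 28x. Remainder: 6x − 6.
Step 4: lead(6x − 6) ÷ lead(D) = 6x ÷ 2x = 3. Subtract (3)·D = 6x − 12. Remainder: 6.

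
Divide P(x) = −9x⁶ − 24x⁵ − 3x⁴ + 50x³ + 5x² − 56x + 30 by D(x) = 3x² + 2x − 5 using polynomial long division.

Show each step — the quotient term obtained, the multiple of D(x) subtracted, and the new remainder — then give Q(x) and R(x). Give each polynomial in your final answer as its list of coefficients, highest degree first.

Step 1: lead(−9x⁶ − 24x⁵ − 3x⁴ + 50x³ + 5x² − 56x + 30) ÷ lead(D) = −9x⁶ ÷ 3x² = −3x⁴. Subtract (−3x⁴)·D = −9x⁶ − 6x⁵ + 15x⁴. Remainder: −18x⁵ − 18x⁴ + 50x³ + 5x² − 56x + 30.
Step 2: lead(−18x⁵ − 18x⁴ + 50x³ + 5x² − 56x + 30) ÷ lead(D) = −18x⁵ ÷ 3x² = −6x³. Subtract (−6x³)·D = −18x⁵ − 12x⁴ + 30x³. Remainder: −6x⁴ + 20x³ + 5x² − 56x + 30.
Step 3: lead(−6x⁴ + 20x³ + 5x² − 56x + 30) ÷ lead(D) = −6x⁴ ÷ 3x² = −2x². Subtract (−2x²)·D = −6x⁴ − 4x³ + 10x². Remainder: 24x³ − 5x² − 56x + 30.
Step 4: lead(24x³ − 5x² − 56x + 30) ÷ lead(D) = 24x³ ÷ 3x² = 8x. Subtract (8x)·D = 24x³ + 16x² − 40x. Remainder: −21x² − 16x + 30.
Step 5: lead(−21x² − 16x + 30) ÷ lead(D) = −21x² ÷ 3x² = −7. Subtract (−7)·D = −21x² − 14x + 35. Remainder: −2x − 5.

Q = [-3, -6, -2, 8, -7]; R = [-2, -5]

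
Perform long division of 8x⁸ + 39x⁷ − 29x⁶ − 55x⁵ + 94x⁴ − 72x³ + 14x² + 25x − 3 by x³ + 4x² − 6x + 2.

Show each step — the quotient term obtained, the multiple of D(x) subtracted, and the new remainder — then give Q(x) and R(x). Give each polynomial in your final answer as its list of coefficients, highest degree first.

Step 1: lead(8x⁸ + 39x⁷ − 29x⁶ − 55x⁵ + 94x⁴ − 72x³ + 14x² + 25x − 3) ÷ lead(D) = 8x⁸ ÷ x³ = 8x⁵. Subtract (8x⁵)·D = 8x⁸ + 32x⁷ − 48x⁶ + 16x⁵. Remainder: 7x⁷ + 19x⁶ − 71x⁵ + 94x⁴ − 72x³ + 14x² + 25x − 3.
Step 2: lead(7x⁷ + 19x⁶ − 71x⁵ + 94x⁴ − 72x³ + 14x² + 25x − 3) ÷ lead(D) = 7x⁷ ÷ x³ = 7x⁴. Subtract (7x⁴)·D = 7x⁷ + 28x⁶ − 42x⁵ + 14x⁴. Remainder: −9x⁶ − 29x⁵ + 80x⁴ − 72x³ + 14x² + 25x − 3.
Step 3: lead(−9x⁶ − 29x⁵ + 80x⁴ − 72x³ + 14x² + 25x − 3) ÷ lead(D) = −9x⁶ ÷ x³ = −9x³. Subtract (−9x³)·D = −9x⁶ − 36x⁵ + 54x⁴ − 18x³. Remainder: 7x⁵ + 26x⁴ − 54x³ + 14x² + 25x − 3.
Step 4: lead(7x⁵ + 26x⁴ − 54x³ + 14x² + 25x − 3) ÷ lead(D) = 7x⁵ ÷ x³ = 7x². Subtract (7x²)·D = 7x⁵ + 28x⁴ − 42x³ + 14x². Remainder: −2x⁴ − 12x³ + 25x − 3.
Step 5: lead(−2x⁴ − 12x³ + 25x − 3) ÷ lead(D) = −2x⁴ ÷ x³ = −2x. Subtract (−2x)·D = −2x⁴ − 8x³ + 12x² − 4x. Remainder: −4x³ − 12x² + 29x − 3.
Step 6: lead(−4x³ − 12x² + 29x − 3) ÷ lead(D) = −4x³ ÷ x³ = −4. Subtract (−4)·D = −4x³ − 16x² + 24x − 8. Remainder: 4x² + 5x + 5.

Q = [8, 7, -9, 7, -2, -4]; R = [4, 5, 5]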